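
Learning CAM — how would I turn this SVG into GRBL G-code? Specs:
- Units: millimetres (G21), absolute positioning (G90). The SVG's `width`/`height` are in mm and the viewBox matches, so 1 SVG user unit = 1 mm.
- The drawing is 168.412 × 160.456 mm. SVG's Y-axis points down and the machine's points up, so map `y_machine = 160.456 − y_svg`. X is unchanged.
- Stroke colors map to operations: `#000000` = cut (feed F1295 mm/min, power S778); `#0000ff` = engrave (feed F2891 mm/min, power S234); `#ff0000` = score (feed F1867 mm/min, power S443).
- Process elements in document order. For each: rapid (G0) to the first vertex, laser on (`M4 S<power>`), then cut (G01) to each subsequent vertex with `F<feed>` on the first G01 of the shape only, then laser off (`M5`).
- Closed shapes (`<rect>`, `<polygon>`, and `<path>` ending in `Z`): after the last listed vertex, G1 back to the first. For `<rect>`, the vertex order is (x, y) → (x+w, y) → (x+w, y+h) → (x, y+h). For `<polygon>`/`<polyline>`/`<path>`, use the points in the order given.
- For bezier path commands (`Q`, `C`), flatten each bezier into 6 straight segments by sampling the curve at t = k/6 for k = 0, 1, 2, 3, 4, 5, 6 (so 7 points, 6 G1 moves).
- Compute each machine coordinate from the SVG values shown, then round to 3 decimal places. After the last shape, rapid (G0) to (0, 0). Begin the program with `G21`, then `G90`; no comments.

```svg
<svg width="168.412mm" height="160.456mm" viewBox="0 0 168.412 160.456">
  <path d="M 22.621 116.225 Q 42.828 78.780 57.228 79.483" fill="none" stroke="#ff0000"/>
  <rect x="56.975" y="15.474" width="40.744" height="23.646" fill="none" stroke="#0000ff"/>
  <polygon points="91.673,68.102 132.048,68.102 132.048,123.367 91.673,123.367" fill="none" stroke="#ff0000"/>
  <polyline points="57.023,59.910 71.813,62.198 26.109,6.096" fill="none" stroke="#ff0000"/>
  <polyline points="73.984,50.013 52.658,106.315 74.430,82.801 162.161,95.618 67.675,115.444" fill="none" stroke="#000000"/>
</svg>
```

1 u = 1 mm; y_m = 160.456 − y.

[1] `<path>` quadratic bezier, #ff0000→score S443 F1867: (22.621,44.231) → (29.195,55.653) → (35.447,64.956) → (41.376,72.139) → (46.983,77.203) → (52.267,80.148) → (57.228,80.973)

[2] `<rect>` rectangle, #0000ff→engrave S234 F2891: (56.975,144.982) → (97.719,144.982) → (97.719,121.336) → (56.975,121.336) → (56.975,144.982) (closed)

[3] `<polygon>` rectangle, #ff0000→score S443 F1867: (91.673,92.354) → (132.048,92.354) → (132.048,37.089) → (91.673,37.089) → (91.673,92.354) (closed)

[4] `<polyline>` open polyline, #ff0000→score S443 F1867: (57.023,100.546) → (71.813,98.258) → (26.109,154.360)

[5] `<polyline>` open polyline, #000000→cut S778 F1295: (73.984,110.443) → (52.658,54.141) → (74.430,77.655) → (162.161,64.838) → (67.675,45.012)

G21
G90
G0 X22.621 Y44.231
M4 S443
G01 X29.195 Y55.653 F1867
G01 X35.447 Y64.956
G01 X41.376 Y72.139
G01 X46.983 Y77.203
G01 X52.267 Y80.148
G01 X57.228 Y80.973
M5
G0 X56.975 Y144.982
M4 S234
G01 X97.719 Y144.982 F2891
G01 X97.719 Y121.336
G01 X56.975 Y121.336
G01 X56.975 Y144.982
M5
G0 X91.673 Y92.354
M4 S443
G01 X132.048 Y92.354 F1867
G01 X132.048 Y37.089
G01 X91.673 Y37.089
G01 X91.673 Y92.354
M5
G0 X57.023 Y100.546
M4 S443
G01 X71.813 Y98.258 F1867
G01 X26.109 Y154.360
M5
G0 X73.984 Y110.443
M4 S778
G01 X52.658 Y54.141 F1295
G01 X74.430 Y77.655
G01 X162.161 Y64.838
G01 X67.675 Y45.012
M5
G0 X0.000 Y0.000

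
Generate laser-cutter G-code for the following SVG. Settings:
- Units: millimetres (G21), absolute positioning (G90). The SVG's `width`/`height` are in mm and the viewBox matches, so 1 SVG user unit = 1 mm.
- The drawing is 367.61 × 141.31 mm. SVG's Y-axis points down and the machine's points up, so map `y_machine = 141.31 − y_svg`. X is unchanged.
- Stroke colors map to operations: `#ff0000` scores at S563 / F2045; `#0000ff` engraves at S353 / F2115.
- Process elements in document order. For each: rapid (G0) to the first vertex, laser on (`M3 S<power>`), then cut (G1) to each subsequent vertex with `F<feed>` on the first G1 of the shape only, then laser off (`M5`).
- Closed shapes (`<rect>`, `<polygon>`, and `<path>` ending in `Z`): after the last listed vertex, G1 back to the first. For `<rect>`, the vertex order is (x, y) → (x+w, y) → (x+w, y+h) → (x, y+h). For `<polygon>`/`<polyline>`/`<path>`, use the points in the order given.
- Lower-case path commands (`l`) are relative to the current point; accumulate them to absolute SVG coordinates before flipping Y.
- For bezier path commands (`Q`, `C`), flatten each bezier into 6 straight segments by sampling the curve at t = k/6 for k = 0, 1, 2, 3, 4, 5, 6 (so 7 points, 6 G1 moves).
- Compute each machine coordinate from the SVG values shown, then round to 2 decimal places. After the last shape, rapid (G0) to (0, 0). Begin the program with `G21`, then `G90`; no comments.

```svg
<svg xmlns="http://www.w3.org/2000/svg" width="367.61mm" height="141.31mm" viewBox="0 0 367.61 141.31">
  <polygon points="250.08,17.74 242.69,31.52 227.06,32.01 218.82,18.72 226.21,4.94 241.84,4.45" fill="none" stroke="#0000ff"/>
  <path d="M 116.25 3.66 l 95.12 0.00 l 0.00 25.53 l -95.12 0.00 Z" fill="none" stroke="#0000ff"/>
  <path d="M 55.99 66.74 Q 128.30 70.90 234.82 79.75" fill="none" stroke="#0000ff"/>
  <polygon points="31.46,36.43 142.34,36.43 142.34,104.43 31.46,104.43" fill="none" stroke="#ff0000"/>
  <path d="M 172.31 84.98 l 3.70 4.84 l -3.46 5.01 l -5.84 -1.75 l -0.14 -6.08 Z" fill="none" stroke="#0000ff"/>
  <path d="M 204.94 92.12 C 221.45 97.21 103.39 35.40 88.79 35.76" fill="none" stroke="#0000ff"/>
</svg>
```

viewBox `0 0 367.61 141.31` with mm width/height → 1 unit = 1 mm. Flip: y_m = 141.31 − y_svg.

**Shape 1** — `<polygon>` regular polygon, stroke `#0000ff` → engrave (S353, F2115). Machine vertices: (250.08,123.57) → (242.69,109.79) → (227.06,109.30) → (218.82,122.59) → (226.21,136.37) → (241.84,136.86) → (250.08,123.57). Closed: final G1 returns to the first vertex.

**Shape 2** — `<path>` rectangle, stroke `#0000ff` → engrave (S353, F2115). Machine vertices: (116.25,137.65) → (211.37,137.65) → (211.37,112.12) → (116.25,112.12) → (116.25,137.65). Closed: final G1 returns to the first vertex.

**Shape 3** — `<path>` quadratic bezier, stroke `#0000ff` → engrave (S353, F2115). Control points (SVG): P0=(55.99,66.74), P1=(128.30,70.90), P2=(234.82,79.75); sampled at t=k/6. Machine vertices: (55.99,74.57) → (81.04,73.05) → (108.00,71.28) → (136.85,69.24) → (167.61,66.94) → (200.26,64.38) → (234.82,61.56). Open path.

**Shape 4** — `<polygon>` rectangle, stroke `#ff0000` → score (S563, F2045). Machine vertices: (31.46,104.88) → (142.34,104.88) → (142.34,36.88) → (31.46,36.88) → (31.46,104.88). Closed: final G1 returns to the first vertex.

**Shape 5** — `<path>` regular polygon, stroke `#0000ff` → engrave (S353, F2115). Machine vertices: (172.31,56.33) → (176.01,51.49) → (172.55,46.48) → (166.71,48.23) → (166.57,54.31) → (172.31,56.33). Closed: final G1 returns to the first vertex.

**Shape 6** — `<path>` cubic bezier, stroke `#0000ff` → engrave (S353, F2115). Control points (SVG): P0=(204.94,92.12), P1=(221.45,97.21), P2=(103.39,35.40), P3=(88.79,35.76); sampled at t=k/6. Machine vertices: (204.94,49.19) → (203.08,51.62) → (185.41,61.62) → (158.53,75.60) → (129.06,89.97) → (103.61,101.15) → (88.79,105.55). Open path.

G21
G90
G0 X250.08 Y123.57
M3 S353
G1 X242.69 Y109.79 F2115
G1 X227.06 Y109.30
G1 X218.82 Y122.59
G1 X226.21 Y136.37
G1 X241.84 Y136.86
G1 X250.08 Y123.57
M5
G0 X116.25 Y137.65
M3 S353
G1 X211.37 Y137.65 F2115
G1 X211.37 Y112.12
G1 X116.25 Y112.12
G1 X116.25 Y137.65
M5
G0 X55.99 Y74.57
M3 S353
G1 X81.04 Y73.05 F2115
G1 X108.00 Y71.28
G1 X136.85 Y69.24
G1 X167.61 Y66.94
G1 X200.26 Y64.38
G1 X234.82 Y61.56
M5
G0 X31.46 Y104.88
M3 S563
G1 X142.34 Y104.88 F2045
G1 X142.34 Y36.88
G1 X31.46 Y36.88
G1 X31.46 Y104.88
M5
G0 X172.31 Y56.33
M3 S353
G1 X176.01 Y51.49 F2115
G1 X172.55 Y46.48
G1 X166.71 Y48.23
G1 X166.57 Y54.31
G1 X172.31 Y56.33
M5
G0 X204.94 Y49.19
M3 S353
G1 X203.08 Y51.62 F2115
G1 X185.41 Y61.62
G1 X158.53 Y75.60
G1 X129.06 Y89.97
G1 X103.61 Y101.15
G1 X88.79 Y105.55
M5
G0 X0.00 Y0.00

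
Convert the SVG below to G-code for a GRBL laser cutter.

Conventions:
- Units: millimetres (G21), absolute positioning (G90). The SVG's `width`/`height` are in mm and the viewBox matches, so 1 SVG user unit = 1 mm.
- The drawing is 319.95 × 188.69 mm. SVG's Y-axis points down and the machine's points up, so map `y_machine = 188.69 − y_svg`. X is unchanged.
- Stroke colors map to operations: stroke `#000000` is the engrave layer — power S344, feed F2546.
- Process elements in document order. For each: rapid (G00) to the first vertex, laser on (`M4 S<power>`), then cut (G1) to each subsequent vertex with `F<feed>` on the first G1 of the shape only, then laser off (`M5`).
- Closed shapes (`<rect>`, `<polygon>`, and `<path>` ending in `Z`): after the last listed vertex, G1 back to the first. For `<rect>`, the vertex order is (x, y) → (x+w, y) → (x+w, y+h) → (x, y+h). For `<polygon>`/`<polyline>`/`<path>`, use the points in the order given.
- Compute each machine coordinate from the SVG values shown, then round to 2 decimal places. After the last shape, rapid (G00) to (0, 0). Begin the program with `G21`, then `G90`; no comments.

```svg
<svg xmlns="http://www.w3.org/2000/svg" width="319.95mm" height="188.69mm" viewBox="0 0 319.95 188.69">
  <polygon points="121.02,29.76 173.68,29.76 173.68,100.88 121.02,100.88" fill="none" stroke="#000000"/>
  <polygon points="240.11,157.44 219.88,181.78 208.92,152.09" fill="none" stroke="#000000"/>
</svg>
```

1 u = 1 mm; y_m = 188.69 − y.

[1] `<polygon>` rectangle, #000000→engrave S344 F2546: (121.02,158.93) → (173.68,158.93) → (173.68,87.81) → (121.02,87.81) → (121.02,158.93) (closed)

[2] `<polygon>` regular polygon, #000000→engrave S344 F2546: (240.11,31.25) → (219.88,6.91) → (208.92,36.60) → (240.11,31.25) (closed)

G21
G90
G00 X121.02 Y158.93
M4 S344
G1 X173.68 Y158.93 F2546
G1 X173.68 Y87.81
G1 X121.02 Y87.81
G1 X121.02 Y158.93
M5
G00 X240.11 Y31.25
M4 S344
G1 X219.88 Y6.91 F2546
G1 X208.92 Y36.60
G1 X240.11 Y31.25
M5
G00 X0.00 Y0.00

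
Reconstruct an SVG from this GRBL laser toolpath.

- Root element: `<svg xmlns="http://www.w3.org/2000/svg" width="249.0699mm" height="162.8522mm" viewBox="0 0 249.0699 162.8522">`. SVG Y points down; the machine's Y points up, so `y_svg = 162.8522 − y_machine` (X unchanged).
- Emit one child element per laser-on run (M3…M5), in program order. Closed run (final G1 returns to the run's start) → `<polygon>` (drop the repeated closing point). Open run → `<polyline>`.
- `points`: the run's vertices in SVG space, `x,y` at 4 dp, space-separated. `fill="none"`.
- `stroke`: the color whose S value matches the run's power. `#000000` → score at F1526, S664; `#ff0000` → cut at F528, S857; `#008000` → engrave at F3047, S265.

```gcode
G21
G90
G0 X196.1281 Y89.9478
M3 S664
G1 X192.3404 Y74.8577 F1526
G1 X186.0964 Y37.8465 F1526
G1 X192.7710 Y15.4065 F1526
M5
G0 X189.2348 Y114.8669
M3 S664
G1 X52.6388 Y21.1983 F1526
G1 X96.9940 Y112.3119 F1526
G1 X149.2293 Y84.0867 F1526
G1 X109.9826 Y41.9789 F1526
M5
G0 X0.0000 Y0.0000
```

Each laser-on run becomes one SVG element. Flip Y back into SVG space with y_svg = 162.8522 − y_machine. Every run uses S664, so all elements get stroke `#000000` (score).

Run 1: The run is open, so emit a `<polyline>` with points (Y-flipped): 196.1281,72.9044 192.3404,87.9945 186.0964,125.0057 192.7710,147.4457.

Run 2: The run is open, so emit a `<polyline>` with points (Y-flipped): 189.2348,47.9853 52.6388,141.6539 96.9940,50.5403 149.2293,78.7655 109.9826,120.8733.

<svg xmlns="http://www.w3.org/2000/svg" width="249.0699mm" height="162.8522mm" viewBox="0 0 249.0699 162.8522">
  <polyline points="196.1281,72.9044 192.3404,87.9945 186.0964,125.0057 192.7710,147.4457" fill="none" stroke="#000000"/>
  <polyline points="189.2348,47.9853 52.6388,141.6539 96.9940,50.5403 149.2293,78.7655 109.9826,120.8733" fill="none" stroke="#000000"/>
</svg>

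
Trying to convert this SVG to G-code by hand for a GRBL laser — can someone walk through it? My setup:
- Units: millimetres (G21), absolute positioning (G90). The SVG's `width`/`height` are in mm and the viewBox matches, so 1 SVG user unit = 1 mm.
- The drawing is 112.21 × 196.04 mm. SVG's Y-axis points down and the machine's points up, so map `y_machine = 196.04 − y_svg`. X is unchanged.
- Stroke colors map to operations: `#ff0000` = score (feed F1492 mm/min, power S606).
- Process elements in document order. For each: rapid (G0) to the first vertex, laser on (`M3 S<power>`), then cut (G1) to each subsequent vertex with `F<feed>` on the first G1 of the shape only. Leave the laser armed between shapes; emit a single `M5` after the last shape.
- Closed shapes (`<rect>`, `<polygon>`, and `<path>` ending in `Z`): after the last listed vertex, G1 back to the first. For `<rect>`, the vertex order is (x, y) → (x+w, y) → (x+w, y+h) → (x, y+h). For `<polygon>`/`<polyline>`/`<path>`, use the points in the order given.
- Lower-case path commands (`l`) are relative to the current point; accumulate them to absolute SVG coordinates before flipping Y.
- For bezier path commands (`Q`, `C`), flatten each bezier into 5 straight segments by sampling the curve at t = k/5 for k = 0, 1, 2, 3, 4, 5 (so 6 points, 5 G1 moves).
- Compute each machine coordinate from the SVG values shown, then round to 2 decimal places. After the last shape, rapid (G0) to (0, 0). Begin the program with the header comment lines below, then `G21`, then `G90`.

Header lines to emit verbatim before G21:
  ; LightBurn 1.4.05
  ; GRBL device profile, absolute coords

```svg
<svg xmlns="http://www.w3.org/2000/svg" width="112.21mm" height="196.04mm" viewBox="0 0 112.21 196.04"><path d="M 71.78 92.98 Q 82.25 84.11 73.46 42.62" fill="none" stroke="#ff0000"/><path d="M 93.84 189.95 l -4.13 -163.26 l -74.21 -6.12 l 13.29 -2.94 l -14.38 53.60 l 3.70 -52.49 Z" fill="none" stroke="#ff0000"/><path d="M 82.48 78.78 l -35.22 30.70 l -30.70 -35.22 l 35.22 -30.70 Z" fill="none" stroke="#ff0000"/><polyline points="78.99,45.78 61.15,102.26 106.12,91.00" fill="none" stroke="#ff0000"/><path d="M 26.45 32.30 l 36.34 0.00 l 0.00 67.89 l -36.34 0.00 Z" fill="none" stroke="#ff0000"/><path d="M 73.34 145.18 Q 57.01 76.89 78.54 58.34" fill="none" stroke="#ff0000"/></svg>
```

1 u = 1 mm; y_m = 196.04 − y.

[1] `<path>` quadratic bezier, #ff0000→score S606 F1492: (71.78,103.06) → (75.20,107.91) → (77.07,115.38) → (77.41,125.45) → (76.21,138.13) → (73.46,153.42)

[2] `<path>` closed polygon, #ff0000→score S606 F1492: (93.84,6.09) → (89.71,169.35) → (15.50,175.47) → (28.79,178.41) → (14.41,124.81) → (18.11,177.30) → (93.84,6.09) (closed)

[3] `<path>` regular polygon, #ff0000→score S606 F1492: (82.48,117.26) → (47.26,86.56) → (16.56,121.78) → (51.78,152.48) → (82.48,117.26) (closed)

[4] `<polyline>` open polyline, #ff0000→score S606 F1492: (78.99,150.26) → (61.15,93.78) → (106.12,105.04)

[5] `<path>` rectangle, #ff0000→score S606 F1492: (26.45,163.74) → (62.79,163.74) → (62.79,95.85) → (26.45,95.85) → (26.45,163.74) (closed)

[6] `<path>` quadratic bezier, #ff0000→score S606 F1492: (73.34,50.86) → (68.32,76.19) → (66.33,97.53) → (67.37,114.90) → (71.44,128.29) → (78.54,137.70)

; LightBurn 1.4.05
; GRBL device profile, absolute coords
G21
G90
G0 X71.78 Y103.06
M3 S606
G1 X75.20 Y107.91 F1492
G1 X77.07 Y115.38
G1 X77.41 Y125.45
G1 X76.21 Y138.13
G1 X73.46 Y153.42
G0 X93.84 Y6.09
M3 S606
G1 X89.71 Y169.35 F1492
G1 X15.50 Y175.47
G1 X28.79 Y178.41
G1 X14.41 Y124.81
G1 X18.11 Y177.30
G1 X93.84 Y6.09
G0 X82.48 Y117.26
M3 S606
G1 X47.26 Y86.56 F1492
G1 X16.56 Y121.78
G1 X51.78 Y152.48
G1 X82.48 Y117.26
G0 X78.99 Y150.26
M3 S606
G1 X61.15 Y93.78 F1492
G1 X106.12 Y105.04
G0 X26.45 Y163.74
M3 S606
G1 X62.79 Y163.74 F1492
G1 X62.79 Y95.85
G1 X26.45 Y95.85
G1 X26.45 Y163.74
G0 X73.34 Y50.86
M3 S606
G1 X68.32 Y76.19 F1492
G1 X66.33 Y97.53
G1 X67.37 Y114.90
G1 X71.44 Y128.29
G1 X78.54 Y137.70
M5
G0 X0.00 Y0.00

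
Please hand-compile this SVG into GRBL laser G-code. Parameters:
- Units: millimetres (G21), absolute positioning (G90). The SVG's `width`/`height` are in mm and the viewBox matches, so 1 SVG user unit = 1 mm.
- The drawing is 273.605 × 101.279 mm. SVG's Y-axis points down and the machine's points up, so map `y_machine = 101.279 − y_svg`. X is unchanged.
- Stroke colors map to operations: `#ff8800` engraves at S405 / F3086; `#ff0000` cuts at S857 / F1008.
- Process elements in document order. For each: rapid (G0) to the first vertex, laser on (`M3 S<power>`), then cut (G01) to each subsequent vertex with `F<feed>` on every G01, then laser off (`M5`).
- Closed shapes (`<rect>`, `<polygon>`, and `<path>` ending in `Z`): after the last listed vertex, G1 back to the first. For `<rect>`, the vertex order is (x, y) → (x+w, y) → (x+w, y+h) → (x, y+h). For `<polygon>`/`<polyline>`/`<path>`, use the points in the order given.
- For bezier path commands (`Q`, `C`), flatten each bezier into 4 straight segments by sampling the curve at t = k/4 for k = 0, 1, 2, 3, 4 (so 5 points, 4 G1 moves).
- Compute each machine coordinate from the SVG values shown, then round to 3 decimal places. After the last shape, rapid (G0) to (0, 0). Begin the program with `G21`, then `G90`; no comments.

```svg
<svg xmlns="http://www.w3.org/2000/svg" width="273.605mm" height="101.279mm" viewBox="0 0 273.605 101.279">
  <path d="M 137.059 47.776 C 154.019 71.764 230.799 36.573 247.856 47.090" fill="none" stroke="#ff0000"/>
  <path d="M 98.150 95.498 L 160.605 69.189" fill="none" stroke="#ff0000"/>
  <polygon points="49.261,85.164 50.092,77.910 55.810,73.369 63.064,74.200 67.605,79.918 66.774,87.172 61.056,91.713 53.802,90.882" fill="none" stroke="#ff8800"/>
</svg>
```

G21
G90
G0 X137.059 Y53.503
M3 S857
G01 X159.127 Y44.969 F1008
G01 X192.421 Y48.794 F1008
G01 X225.733 Y55.145 F1008
G01 X247.856 Y54.189 F1008
M5
G0 X98.150 Y5.781
M3 S857
G01 X160.605 Y32.090 F1008
M5
G0 X49.261 Y16.115
M3 S405
G01 X50.092 Y23.369 F3086
G01 X55.810 Y27.910 F3086
G01 X63.064 Y27.079 F3086
G01 X67.605 Y21.361 F3086
G01 X66.774 Y14.107 F3086
G01 X61.056 Y9.566 F3086
G01 X53.802 Y10.397 F3086
G01 X49.261 Y16.115 F3086
M5
G0 X0.000 Y0.000

Since the viewBox matches the mm dimensions, user units are millimetres directly. The only transform is the Y-flip y_m = 101.279 − y_svg.

Shape 1 is a cubic bezier drawn with `<path>`. Its stroke #ff0000 means cut at S857, F1008. After flipping Y the toolpath is (137.059,53.503) → (159.127,44.969) → (192.421,48.794) → (225.733,55.145) → (247.856,54.189).

Shape 2 is a line segment drawn with `<path>`. Its stroke #ff0000 means cut at S857, F1008. After flipping Y the toolpath is (98.150,5.781) → (160.605,32.090).

Shape 3 is a regular polygon drawn with `<polygon>`. Its stroke #ff8800 means engrave at S405, F3086. After flipping Y the toolpath is (49.261,16.115) → (50.092,23.369) → (55.810,27.910) → (63.064,27.079) → (67.605,21.361) → (66.774,14.107) → (61.056,9.566) → (53.802,10.397) → (49.261,16.115), returning to the start.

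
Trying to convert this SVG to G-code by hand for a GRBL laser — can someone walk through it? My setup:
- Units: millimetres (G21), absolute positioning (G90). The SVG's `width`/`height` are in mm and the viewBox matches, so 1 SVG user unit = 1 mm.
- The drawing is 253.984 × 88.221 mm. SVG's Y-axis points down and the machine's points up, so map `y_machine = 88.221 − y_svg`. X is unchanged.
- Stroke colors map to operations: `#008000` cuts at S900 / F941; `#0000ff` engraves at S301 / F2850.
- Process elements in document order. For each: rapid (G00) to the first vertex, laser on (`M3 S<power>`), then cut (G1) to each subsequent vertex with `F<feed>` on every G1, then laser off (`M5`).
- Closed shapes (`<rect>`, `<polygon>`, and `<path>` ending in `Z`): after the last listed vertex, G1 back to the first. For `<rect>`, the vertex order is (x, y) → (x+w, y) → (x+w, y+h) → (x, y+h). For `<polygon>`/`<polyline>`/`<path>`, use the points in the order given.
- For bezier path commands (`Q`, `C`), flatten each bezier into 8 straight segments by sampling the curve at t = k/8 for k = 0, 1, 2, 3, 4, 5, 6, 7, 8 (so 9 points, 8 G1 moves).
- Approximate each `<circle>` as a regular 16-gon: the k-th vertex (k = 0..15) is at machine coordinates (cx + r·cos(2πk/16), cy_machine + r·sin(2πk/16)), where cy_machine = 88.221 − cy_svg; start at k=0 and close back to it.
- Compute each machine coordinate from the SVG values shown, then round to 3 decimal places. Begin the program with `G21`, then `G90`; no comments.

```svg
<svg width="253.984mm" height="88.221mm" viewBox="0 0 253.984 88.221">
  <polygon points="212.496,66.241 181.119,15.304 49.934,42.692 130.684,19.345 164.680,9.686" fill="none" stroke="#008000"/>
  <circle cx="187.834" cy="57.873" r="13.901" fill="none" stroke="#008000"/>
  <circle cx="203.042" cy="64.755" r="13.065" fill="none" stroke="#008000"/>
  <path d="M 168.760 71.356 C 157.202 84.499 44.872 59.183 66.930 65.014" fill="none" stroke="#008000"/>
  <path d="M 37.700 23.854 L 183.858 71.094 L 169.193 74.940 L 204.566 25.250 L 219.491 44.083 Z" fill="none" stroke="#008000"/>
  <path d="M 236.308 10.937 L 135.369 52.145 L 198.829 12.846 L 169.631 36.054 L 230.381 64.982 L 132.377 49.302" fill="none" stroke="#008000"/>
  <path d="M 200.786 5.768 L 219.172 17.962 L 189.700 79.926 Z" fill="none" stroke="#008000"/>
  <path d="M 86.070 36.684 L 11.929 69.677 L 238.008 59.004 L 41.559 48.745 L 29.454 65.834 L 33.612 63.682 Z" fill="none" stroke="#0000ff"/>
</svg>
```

G21
G90
G00 X212.496 Y21.980
M3 S900
G1 X181.119 Y72.917 F941
G1 X49.934 Y45.529 F941
G1 X130.684 Y68.876 F941
G1 X164.680 Y78.535 F941
G1 X212.496 Y21.980 F941
M5
G00 X201.735 Y30.348
M3 S900
G1 X200.677 Y35.668 F941
G1 X197.663 Y40.177 F941
G1 X193.154 Y43.191 F941
G1 X187.834 Y44.249 F941
G1 X182.514 Y43.191 F941
G1 X178.005 Y40.177 F941
G1 X174.991 Y35.668 F941
G1 X173.933 Y30.348 F941
G1 X174.991 Y25.028 F941
G1 X178.005 Y20.519 F941
G1 X182.514 Y17.505 F941
G1 X187.834 Y16.447 F941
G1 X193.154 Y17.505 F941
G1 X197.663 Y20.519 F941
G1 X200.677 Y25.028 F941
G1 X201.735 Y30.348 F941
M5
G00 X216.107 Y23.466
M3 S900
G1 X215.112 Y28.466 F941
G1 X212.280 Y32.704 F941
G1 X208.042 Y35.536 F941
G1 X203.042 Y36.531 F941
G1 X198.042 Y35.536 F941
G1 X193.804 Y32.704 F941
G1 X190.972 Y28.466 F941
G1 X189.977 Y23.466 F941
G1 X190.972 Y18.466 F941
G1 X193.804 Y14.228 F941
G1 X198.042 Y11.396 F941
G1 X203.042 Y10.401 F941
G1 X208.042 Y11.396 F941
G1 X212.280 Y14.228 F941
G1 X215.112 Y18.466 F941
G1 X216.107 Y23.466 F941
M5
G00 X168.760 Y16.865
M3 S900
G1 X160.161 Y13.603 F941
G1 X144.871 Y13.131 F941
G1 X125.645 Y14.633 F941
G1 X105.239 Y17.294 F941
G1 X86.409 Y20.297 F941
G1 X71.910 Y22.828 F941
G1 X64.498 Y24.070 F941
G1 X66.930 Y23.207 F941
M5
G00 X37.700 Y64.367
M3 S900
G1 X183.858 Y17.127 F941
G1 X169.193 Y13.281 F941
G1 X204.566 Y62.971 F941
G1 X219.491 Y44.138 F941
G1 X37.700 Y64.367 F941
M5
G00 X236.308 Y77.284
M3 S900
G1 X135.369 Y36.076 F941
G1 X198.829 Y75.375 F941
G1 X169.631 Y52.167 F941
G1 X230.381 Y23.239 F941
G1 X132.377 Y38.919 F941
M5
G00 X200.786 Y82.453
M3 S900
G1 X219.172 Y70.259 F941
G1 X189.700 Y8.295 F941
G1 X200.786 Y82.453 F941
M5
G00 X86.070 Y51.537
M3 S301
G1 X11.929 Y18.544 F2850
G1 X238.008 Y29.217 F2850
G1 X41.559 Y39.476 F2850
G1 X29.454 Y22.387 F2850
G1 X33.612 Y24.539 F2850
G1 X86.070 Y51.537 F2850
M5

Since the viewBox matches the mm dimensions, user units are millimetres directly. The only transform is the Y-flip y_m = 88.221 − y_svg.

Shape 1 is a closed polygon drawn with `<polygon>`. Its stroke #008000 means cut at S900, F941. After flipping Y the toolpath is (212.496,21.980) → (181.119,72.917) → (49.934,45.529) → (130.684,68.876) → (164.680,78.535) → (212.496,21.980), returning to the start.

Shape 2 is a circle drawn with `<circle>`. Its stroke #008000 means cut at S900, F941. After flipping Y the toolpath is (201.735,30.348) → (200.677,35.668) → (197.663,40.177) → (193.154,43.191) → (187.834,44.249) → (182.514,43.191) → (178.005,40.177) → (174.991,35.668) → (173.933,30.348) → (174.991,25.028) → (178.005,20.519) → (182.514,17.505) → (187.834,16.447) → (193.154,17.505) → (197.663,20.519) → (200.677,25.028) → (201.735,30.348), returning to the start.

Shape 3 is a circle drawn with `<circle>`. Its stroke #008000 means cut at S900, F941. After flipping Y the toolpath is (216.107,23.466) → (215.112,28.466) → (212.280,32.704) → (208.042,35.536) → (203.042,36.531) → (198.042,35.536) → (193.804,32.704) → (190.972,28.466) → (189.977,23.466) → (190.972,18.466) → (193.804,14.228) → (198.042,11.396) → (203.042,10.401) → (208.042,11.396) → (212.280,14.228) → (215.112,18.466) → (216.107,23.466), returning to the start.

Shape 4 is a cubic bezier drawn with `<path>`. Its stroke #008000 means cut at S900, F941. After flipping Y the toolpath is (168.760,16.865) → (160.161,13.603) → (144.871,13.131) → (125.645,14.633) → (105.239,17.294) → (86.409,20.297) → (71.910,22.828) → (64.498,24.070) → (66.930,23.207).

Shape 5 is a closed polygon drawn with `<path>`. Its stroke #008000 means cut at S900, F941. After flipping Y the toolpath is (37.700,64.367) → (183.858,17.127) → (169.193,13.281) → (204.566,62.971) → (219.491,44.138) → (37.700,64.367), returning to the start.

Shape 6 is a open polyline drawn with `<path>`. Its stroke #008000 means cut at S900, F941. After flipping Y the toolpath is (236.308,77.284) → (135.369,36.076) → (198.829,75.375) → (169.631,52.167) → (230.381,23.239) → (132.377,38.919).

Shape 7 is a closed polygon drawn with `<path>`. Its stroke #008000 means cut at S900, F941. After flipping Y the toolpath is (200.786,82.453) → (219.172,70.259) → (189.700,8.295) → (200.786,82.453), returning to the start.

Shape 8 is a closed polygon drawn with `<path>`. Its stroke #0000ff means engrave at S301, F2850. After flipping Y the toolpath is (86.070,51.537) → (11.929,18.544) → (238.008,29.217) → (41.559,39.476) → (29.454,22.387) → (33.612,24.539) → (86.070,51.537), returning to the start.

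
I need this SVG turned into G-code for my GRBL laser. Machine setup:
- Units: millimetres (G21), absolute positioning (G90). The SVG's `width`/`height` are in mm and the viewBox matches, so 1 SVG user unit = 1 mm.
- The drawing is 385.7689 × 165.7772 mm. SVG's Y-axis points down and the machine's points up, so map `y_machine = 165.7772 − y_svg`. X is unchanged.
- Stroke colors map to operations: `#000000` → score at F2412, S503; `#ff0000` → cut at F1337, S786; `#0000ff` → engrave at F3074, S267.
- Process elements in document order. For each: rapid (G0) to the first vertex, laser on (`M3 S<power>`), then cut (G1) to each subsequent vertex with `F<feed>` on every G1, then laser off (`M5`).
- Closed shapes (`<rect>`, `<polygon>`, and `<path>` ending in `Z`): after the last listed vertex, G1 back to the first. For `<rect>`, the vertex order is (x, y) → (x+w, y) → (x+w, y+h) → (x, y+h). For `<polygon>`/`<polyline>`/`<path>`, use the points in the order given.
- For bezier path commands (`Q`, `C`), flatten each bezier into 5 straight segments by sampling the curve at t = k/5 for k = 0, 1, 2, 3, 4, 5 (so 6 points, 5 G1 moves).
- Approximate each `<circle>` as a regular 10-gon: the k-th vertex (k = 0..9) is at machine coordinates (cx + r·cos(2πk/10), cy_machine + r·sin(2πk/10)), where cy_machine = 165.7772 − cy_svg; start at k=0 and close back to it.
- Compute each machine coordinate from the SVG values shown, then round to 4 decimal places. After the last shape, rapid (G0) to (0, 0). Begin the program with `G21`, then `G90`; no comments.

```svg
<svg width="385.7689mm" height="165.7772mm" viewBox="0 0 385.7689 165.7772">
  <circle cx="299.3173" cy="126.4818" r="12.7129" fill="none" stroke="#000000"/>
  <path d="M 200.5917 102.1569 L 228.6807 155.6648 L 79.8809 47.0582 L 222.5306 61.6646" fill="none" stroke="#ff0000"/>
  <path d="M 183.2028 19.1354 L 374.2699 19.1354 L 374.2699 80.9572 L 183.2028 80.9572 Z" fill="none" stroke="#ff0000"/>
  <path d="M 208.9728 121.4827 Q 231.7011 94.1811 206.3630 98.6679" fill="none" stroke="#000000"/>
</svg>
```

G21
G90
G0 X312.0302 Y39.2954
M3 S503
G1 X309.6023 Y46.7679 F2412
G1 X303.2458 Y51.3861 F2412
G1 X295.3888 Y51.3861 F2412
G1 X289.0323 Y46.7679 F2412
G1 X286.6044 Y39.2954 F2412
G1 X289.0323 Y31.8229 F2412
G1 X295.3888 Y27.2047 F2412
G1 X303.2458 Y27.2047 F2412
G1 X309.6023 Y31.8229 F2412
G1 X312.0302 Y39.2954 F2412
M5
G0 X200.5917 Y63.6203
M3 S786
G1 X228.6807 Y10.1124 F1337
G1 X79.8809 Y118.7190 F1337
G1 X222.5306 Y104.1126 F1337
M5
G0 X183.2028 Y146.6418
M3 S786
G1 X374.2699 Y146.6418 F1337
G1 X374.2699 Y84.8200 F1337
G1 X183.2028 Y84.8200 F1337
G1 X183.2028 Y146.6418 F1337
M5
G0 X208.9728 Y44.2945
M3 S503
G1 X216.1415 Y53.9436 F2412
G1 X219.4648 Y61.0496 F2412
G1 X218.9429 Y65.6126 F2412
G1 X214.5756 Y67.6325 F2412
G1 X206.3630 Y67.1093 F2412
M5
G0 X0.0000 Y0.0000

viewBox `0 0 385.7689 165.7772` with mm width/height → 1 unit = 1 mm. Flip: y_m = 165.7772 − y_svg.

**Shape 1** — `<circle>` circle, stroke `#000000` → score (S503, F2412). Machine vertices: (312.0302,39.2954) → (309.6023,46.7679) → (303.2458,51.3861) → (295.3888,51.3861) → (289.0323,46.7679) → (286.6044,39.2954) → (289.0323,31.8229) → (295.3888,27.2047) → (303.2458,27.2047) → (309.6023,31.8229) → (312.0302,39.2954). Closed: final G1 returns to the first vertex.

**Shape 2** — `<path>` open polyline, stroke `#ff0000` → cut (S786, F1337). Machine vertices: (200.5917,63.6203) → (228.6807,10.1124) → (79.8809,118.7190) → (222.5306,104.1126). Open path.

**Shape 3** — `<path>` rectangle, stroke `#ff0000` → cut (S786, F1337). Machine vertices: (183.2028,146.6418) → (374.2699,146.6418) → (374.2699,84.8200) → (183.2028,84.8200) → (183.2028,146.6418). Closed: final G1 returns to the first vertex.

**Shape 4** — `<path>` quadratic bezier, stroke `#000000` → score (S503, F2412). Control points (SVG): P0=(208.9728,121.4827), P1=(231.7011,94.1811), P2=(206.3630,98.6679); sampled at t=k/5. Machine vertices: (208.9728,44.2945) → (216.1415,53.9436) → (219.4648,61.0496) → (218.9429,65.6126) → (214.5756,67.6325) → (206.3630,67.1093). Open path.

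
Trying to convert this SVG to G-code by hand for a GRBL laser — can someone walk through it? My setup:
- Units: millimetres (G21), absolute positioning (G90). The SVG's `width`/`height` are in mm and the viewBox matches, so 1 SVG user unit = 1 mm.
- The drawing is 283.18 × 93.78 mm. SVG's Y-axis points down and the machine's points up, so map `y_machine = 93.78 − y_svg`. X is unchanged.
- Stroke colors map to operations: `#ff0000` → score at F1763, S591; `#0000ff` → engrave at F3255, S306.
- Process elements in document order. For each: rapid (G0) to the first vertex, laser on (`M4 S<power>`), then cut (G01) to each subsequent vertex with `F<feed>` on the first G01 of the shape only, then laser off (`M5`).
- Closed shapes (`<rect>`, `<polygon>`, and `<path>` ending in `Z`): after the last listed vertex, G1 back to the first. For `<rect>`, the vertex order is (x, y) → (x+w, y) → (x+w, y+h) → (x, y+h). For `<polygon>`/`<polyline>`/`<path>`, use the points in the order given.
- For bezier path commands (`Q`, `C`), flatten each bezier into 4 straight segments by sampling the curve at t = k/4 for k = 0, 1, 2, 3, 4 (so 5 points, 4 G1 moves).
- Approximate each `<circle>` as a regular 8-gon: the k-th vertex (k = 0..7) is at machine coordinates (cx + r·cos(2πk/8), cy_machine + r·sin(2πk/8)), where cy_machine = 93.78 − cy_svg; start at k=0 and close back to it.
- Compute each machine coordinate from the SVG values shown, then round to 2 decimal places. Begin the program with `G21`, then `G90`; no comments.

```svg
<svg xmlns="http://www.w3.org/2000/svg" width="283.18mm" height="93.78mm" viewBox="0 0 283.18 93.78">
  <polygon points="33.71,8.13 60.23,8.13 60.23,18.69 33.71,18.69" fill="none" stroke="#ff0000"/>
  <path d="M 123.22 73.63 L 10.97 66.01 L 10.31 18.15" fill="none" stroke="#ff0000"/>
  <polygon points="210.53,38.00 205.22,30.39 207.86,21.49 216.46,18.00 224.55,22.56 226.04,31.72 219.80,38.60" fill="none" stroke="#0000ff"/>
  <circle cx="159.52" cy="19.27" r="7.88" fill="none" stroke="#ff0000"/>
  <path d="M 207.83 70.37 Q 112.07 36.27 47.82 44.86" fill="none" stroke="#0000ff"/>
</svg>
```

Since the viewBox matches the mm dimensions, user units are millimetres directly. The only transform is the Y-flip y_m = 93.78 − y_svg.

Shape 1 is a rectangle drawn with `<polygon>`. Its stroke #ff0000 means score at S591, F1763. After flipping Y the toolpath is (33.71,85.65) → (60.23,85.65) → (60.23,75.09) → (33.71,75.09) → (33.71,85.65), returning to the start.

Shape 2 is a open polyline drawn with `<path>`. Its stroke #ff0000 means score at S591, F1763. After flipping Y the toolpath is (123.22,20.15) → (10.97,27.77) → (10.31,75.63).

Shape 3 is a regular polygon drawn with `<polygon>`. Its stroke #0000ff means engrave at S306, F3255. After flipping Y the toolpath is (210.53,55.78) → (205.22,63.39) → (207.86,72.29) → (216.46,75.78) → (224.55,71.22) → (226.04,62.06) → (219.80,55.18) → (210.53,55.78), returning to the start.

Shape 4 is a circle drawn with `<circle>`. Its stroke #ff0000 means score at S591, F1763. After flipping Y the toolpath is (167.40,74.51) → (165.09,80.08) → (159.52,82.39) → (153.95,80.08) → (151.64,74.51) → (153.95,68.94) → (159.52,66.63) → (165.09,68.94) → (167.40,74.51), returning to the start.

Shape 5 is a quadratic bezier drawn with `<path>`. Its stroke #0000ff means engrave at S306, F3255. After flipping Y the toolpath is (207.83,23.41) → (161.92,37.79) → (119.95,46.84) → (81.91,50.55) → (47.82,48.92).

G21
G90
G0 X33.71 Y85.65
M4 S591
G01 X60.23 Y85.65 F1763
G01 X60.23 Y75.09
G01 X33.71 Y75.09
G01 X33.71 Y85.65
M5
G0 X123.22 Y20.15
M4 S591
G01 X10.97 Y27.77 F1763
G01 X10.31 Y75.63
M5
G0 X210.53 Y55.78
M4 S306
G01 X205.22 Y63.39 F3255
G01 X207.86 Y72.29
G01 X216.46 Y75.78
G01 X224.55 Y71.22
G01 X226.04 Y62.06
G01 X219.80 Y55.18
G01 X210.53 Y55.78
M5
G0 X167.40 Y74.51
M4 S591
G01 X165.09 Y80.08 F1763
G01 X159.52 Y82.39
G01 X153.95 Y80.08
G01 X151.64 Y74.51
G01 X153.95 Y68.94
G01 X159.52 Y66.63
G01 X165.09 Y68.94
G01 X167.40 Y74.51
M5
G0 X207.83 Y23.41
M4 S306
G01 X161.92 Y37.79 F3255
G01 X119.95 Y46.84
G01 X81.91 Y50.55
G01 X47.82 Y48.92
M5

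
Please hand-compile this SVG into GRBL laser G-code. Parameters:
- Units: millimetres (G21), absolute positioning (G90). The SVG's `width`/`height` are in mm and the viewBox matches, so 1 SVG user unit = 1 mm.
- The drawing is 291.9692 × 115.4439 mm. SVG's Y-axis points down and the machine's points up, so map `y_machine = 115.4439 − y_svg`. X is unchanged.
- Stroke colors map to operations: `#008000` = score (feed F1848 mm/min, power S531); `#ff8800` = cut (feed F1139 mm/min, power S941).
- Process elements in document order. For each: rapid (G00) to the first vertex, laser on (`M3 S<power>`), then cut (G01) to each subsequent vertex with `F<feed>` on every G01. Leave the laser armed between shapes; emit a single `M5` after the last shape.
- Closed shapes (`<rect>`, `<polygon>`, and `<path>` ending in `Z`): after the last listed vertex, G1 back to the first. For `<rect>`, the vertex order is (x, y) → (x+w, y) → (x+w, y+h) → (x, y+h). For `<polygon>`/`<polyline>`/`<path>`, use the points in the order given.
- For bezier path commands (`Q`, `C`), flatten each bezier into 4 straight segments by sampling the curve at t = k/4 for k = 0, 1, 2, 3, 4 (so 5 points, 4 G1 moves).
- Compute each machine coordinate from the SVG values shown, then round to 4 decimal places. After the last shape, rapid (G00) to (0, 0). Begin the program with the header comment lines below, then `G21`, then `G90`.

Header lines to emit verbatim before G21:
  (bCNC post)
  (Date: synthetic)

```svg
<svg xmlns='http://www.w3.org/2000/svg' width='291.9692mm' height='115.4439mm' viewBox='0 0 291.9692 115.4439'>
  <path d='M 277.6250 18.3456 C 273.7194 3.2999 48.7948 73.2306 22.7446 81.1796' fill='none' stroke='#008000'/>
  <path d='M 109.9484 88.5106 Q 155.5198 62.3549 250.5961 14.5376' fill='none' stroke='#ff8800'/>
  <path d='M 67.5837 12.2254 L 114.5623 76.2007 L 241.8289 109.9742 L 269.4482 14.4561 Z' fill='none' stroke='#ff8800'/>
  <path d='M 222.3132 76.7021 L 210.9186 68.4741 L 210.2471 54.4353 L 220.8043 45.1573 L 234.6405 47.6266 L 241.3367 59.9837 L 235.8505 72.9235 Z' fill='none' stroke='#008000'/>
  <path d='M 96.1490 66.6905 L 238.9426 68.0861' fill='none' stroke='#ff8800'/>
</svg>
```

(bCNC post)
(Date: synthetic)
G21
G90
G00 X277.6250 Y97.0983
M3 S531
G01 X239.8156 Y94.7457 F1848
G01 X158.4890 Y74.3043 F1848
G01 X73.0104 Y49.5514 F1848
G01 X22.7446 Y34.2643 F1848
G00 X109.9484 Y26.9333
M3 S941
G01 X135.8282 Y41.3650 F1139
G01 X167.8960 Y58.5044 F1139
G01 X206.1520 Y78.3515 F1139
G01 X250.5961 Y100.9063 F1139
G00 X67.5837 Y103.2185
M3 S941
G01 X114.5623 Y39.2432 F1139
G01 X241.8289 Y5.4697 F1139
G01 X269.4482 Y100.9878 F1139
G01 X67.5837 Y103.2185 F1139
G00 X222.3132 Y38.7418
M3 S531
G01 X210.9186 Y46.9698 F1848
G01 X210.2471 Y61.0086 F1848
G01 X220.8043 Y70.2866 F1848
G01 X234.6405 Y67.8173 F1848
G01 X241.3367 Y55.4602 F1848
G01 X235.8505 Y42.5204 F1848
G01 X222.3132 Y38.7418 F1848
G00 X96.1490 Y48.7534
M3 S941
G01 X238.9426 Y47.3578 F1139
M5
G00 X0.0000 Y0.0000

1 u = 1 mm; y_m = 115.4439 − y.

[1] `<path>` cubic bezier, #008000→score S531 F1848: (277.6250,97.0983) → (239.8156,94.7457) → (158.4890,74.3043) → (73.0104,49.5514) → (22.7446,34.2643)

[2] `<path>` quadratic bezier, #ff8800→cut S941 F1139: (109.9484,26.9333) → (135.8282,41.3650) → (167.8960,58.5044) → (206.1520,78.3515) → (250.5961,100.9063)

[3] `<path>` closed polygon, #ff8800→cut S941 F1139: (67.5837,103.2185) → (114.5623,39.2432) → (241.8289,5.4697) → (269.4482,100.9878) → (67.5837,103.2185) (closed)

[4] `<path>` regular polygon, #008000→score S531 F1848: (222.3132,38.7418) → (210.9186,46.9698) → (210.2471,61.0086) → (220.8043,70.2866) → (234.6405,67.8173) → (241.3367,55.4602) → (235.8505,42.5204) → (222.3132,38.7418) (closed)

[5] `<path>` line segment, #ff8800→cut S941 F1139: (96.1490,48.7534) → (238.9426,47.3578)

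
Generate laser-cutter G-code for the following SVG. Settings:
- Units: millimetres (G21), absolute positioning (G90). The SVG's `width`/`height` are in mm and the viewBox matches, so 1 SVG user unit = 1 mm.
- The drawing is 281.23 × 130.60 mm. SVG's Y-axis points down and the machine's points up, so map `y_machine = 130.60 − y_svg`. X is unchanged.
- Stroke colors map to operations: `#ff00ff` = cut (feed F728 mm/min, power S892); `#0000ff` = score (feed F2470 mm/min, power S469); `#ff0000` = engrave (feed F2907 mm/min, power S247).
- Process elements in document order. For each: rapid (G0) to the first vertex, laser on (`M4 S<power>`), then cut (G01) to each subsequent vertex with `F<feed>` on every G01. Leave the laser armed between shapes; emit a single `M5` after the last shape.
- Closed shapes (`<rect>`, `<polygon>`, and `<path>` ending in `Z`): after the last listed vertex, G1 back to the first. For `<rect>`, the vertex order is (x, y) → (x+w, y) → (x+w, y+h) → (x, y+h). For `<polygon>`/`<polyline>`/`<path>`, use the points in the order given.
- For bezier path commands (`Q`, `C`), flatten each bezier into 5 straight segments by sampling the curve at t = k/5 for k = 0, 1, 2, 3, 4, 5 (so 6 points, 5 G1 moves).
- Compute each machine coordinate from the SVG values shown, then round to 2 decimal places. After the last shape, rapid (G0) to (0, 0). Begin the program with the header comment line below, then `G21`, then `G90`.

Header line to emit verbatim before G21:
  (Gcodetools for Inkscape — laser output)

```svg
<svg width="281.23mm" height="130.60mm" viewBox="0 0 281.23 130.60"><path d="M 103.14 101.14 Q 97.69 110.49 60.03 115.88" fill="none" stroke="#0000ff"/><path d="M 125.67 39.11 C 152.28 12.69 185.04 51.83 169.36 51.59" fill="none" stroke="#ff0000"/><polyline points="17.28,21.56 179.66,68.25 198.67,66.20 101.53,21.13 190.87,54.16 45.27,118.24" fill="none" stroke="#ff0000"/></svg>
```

(Gcodetools for Inkscape — laser output)
G21
G90
G0 X103.14 Y29.46
M4 S469
G01 X99.67 Y25.88 F2470
G01 X93.63 Y22.61 F2470
G01 X85.00 Y19.67 F2470
G01 X73.81 Y17.03 F2470
G01 X60.03 Y14.72 F2470
G0 X125.67 Y91.49
M4 S247
G01 X141.94 Y100.31 F2907
G01 X157.06 Y98.44 F2907
G01 X168.42 Y90.91 F2907
G01 X173.39 Y82.75 F2907
G01 X169.36 Y79.01 F2907
G0 X17.28 Y109.04
M4 S247
G01 X179.66 Y62.35 F2907
G01 X198.67 Y64.40 F2907
G01 X101.53 Y109.47 F2907
G01 X190.87 Y76.44 F2907
G01 X45.27 Y12.36 F2907
M5
G0 X0.00 Y0.00

viewBox `0 0 281.23 130.60` with mm width/height → 1 unit = 1 mm. Flip: y_m = 130.60 − y_svg.

**Shape 1** — `<path>` quadratic bezier, stroke `#0000ff` → score (S469, F2470). Control points (SVG): P0=(103.14,101.14), P1=(97.69,110.49), P2=(60.03,115.88); sampled at t=k/5. Machine vertices: (103.14,29.46) → (99.67,25.88) → (93.63,22.61) → (85.00,19.67) → (73.81,17.03) → (60.03,14.72). Open path.

**Shape 2** — `<path>` cubic bezier, stroke `#ff0000` → engrave (S247, F2907). Control points (SVG): P0=(125.67,39.11), P1=(152.28,12.69), P2=(185.04,51.83), P3=(169.36,51.59); sampled at t=k/5. Machine vertices: (125.67,91.49) → (141.94,100.31) → (157.06,98.44) → (168.42,90.91) → (173.39,82.75) → (169.36,79.01). Open path.

**Shape 3** — `<polyline>` open polyline, stroke `#ff0000` → engrave (S247, F2907). Machine vertices: (17.28,109.04) → (179.66,62.35) → (198.67,64.40) → (101.53,109.47) → (190.87,76.44) → (45.27,12.36). Open path.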